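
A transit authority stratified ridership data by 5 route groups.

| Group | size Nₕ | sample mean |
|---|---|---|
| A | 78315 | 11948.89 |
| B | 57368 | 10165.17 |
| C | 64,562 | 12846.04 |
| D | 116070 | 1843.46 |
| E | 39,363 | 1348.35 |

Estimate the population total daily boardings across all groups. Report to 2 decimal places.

2615344330.64

A: 78315·11948.89 = 935777320.35
B: 57368·10165.17 = 583155472.56
C: 64562·12846.04 = 829366034.48
D: 116070·1843.46 = 213970402.2
E: 39363·1348.35 = 53075101.05
τ̂ = Σ Nₕx̄ₕ = 2615344330.64.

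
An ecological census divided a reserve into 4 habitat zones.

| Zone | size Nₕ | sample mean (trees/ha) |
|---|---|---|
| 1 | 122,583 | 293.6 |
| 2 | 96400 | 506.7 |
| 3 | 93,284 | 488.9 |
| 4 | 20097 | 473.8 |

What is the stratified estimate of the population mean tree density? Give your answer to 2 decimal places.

N = 332364; weights Wₕ = Nₕ/N = (0.3688, 0.2900, 0.2807, 0.0605).
x̄_st = Σ Wₕ·x̄ₕ = 0.3688·293.6 + 0.2900·506.7 + 0.2807·488.9 + 0.0605·473.8 ≈ 421.1189...
→ 421.12.

421.12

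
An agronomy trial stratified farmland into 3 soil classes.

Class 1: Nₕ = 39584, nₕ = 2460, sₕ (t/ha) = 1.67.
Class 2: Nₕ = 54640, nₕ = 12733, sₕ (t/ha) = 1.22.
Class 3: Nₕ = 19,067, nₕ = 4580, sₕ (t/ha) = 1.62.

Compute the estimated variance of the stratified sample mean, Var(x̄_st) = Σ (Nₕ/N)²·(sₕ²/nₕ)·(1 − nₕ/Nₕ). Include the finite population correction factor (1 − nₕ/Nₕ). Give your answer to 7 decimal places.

0.0001630

N = 113291; Wₕ = Nₕ/N.
class 1: (39584/113291)²·1.67²/2460·(1 − 2460/39584) = 0.0001298020
class 2: (54640/113291)²·1.22²/12733·(1 − 12733/54640) = 0.0000208543
class 3: (19067/113291)²·1.62²/4580·(1 − 4580/19067) = 0.0000123320
Sum = 0.0001629883 → 0.0001630.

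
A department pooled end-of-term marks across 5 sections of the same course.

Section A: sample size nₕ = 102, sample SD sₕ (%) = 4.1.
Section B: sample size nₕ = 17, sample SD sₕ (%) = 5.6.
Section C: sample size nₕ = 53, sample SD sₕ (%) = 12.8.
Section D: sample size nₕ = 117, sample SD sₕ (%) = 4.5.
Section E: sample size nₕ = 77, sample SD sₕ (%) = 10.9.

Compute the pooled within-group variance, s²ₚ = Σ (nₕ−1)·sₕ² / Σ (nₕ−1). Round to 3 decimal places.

Degrees of freedom: 101 + 16 + 52 + 116 + 76 = 361.
Σ(nₕ−1)sₕ² = 101·16.81 + 16·31.36 + 52·163.84 + 116·20.25 + 76·118.81 = 22097.81.
s²ₚ = 22097.81 / 361 = 61.21277... → 61.213.

61.213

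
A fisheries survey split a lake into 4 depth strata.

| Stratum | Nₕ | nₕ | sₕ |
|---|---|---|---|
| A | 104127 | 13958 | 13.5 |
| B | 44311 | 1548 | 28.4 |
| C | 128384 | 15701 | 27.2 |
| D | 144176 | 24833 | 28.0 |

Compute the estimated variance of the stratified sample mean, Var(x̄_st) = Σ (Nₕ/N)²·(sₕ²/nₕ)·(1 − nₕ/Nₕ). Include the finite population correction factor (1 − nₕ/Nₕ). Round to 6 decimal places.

N = 420998. Term for each stratum: Wₕ²sₕ²/nₕ·(1−nₕ/Nₕ).
Var(x̄_st) = 0.000691679 + 0.005570387 + 0.003846093 + 0.003064903 = 0.013173062 → 0.013173.

0.013173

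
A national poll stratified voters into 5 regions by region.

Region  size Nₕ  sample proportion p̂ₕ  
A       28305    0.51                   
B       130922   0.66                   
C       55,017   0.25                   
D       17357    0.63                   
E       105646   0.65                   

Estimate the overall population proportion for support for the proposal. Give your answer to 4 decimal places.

0.5758

Wₕ = Nₕ/N with N = 337247: 0.0839, 0.3882, 0.1631, 0.0515, 0.3133.
p̂_st = 0.0839·0.51 + 0.3882·0.66 + 0.1631·0.25 + 0.0515·0.63 + 0.3133·0.65 ≈ 0.575848... → 0.5758.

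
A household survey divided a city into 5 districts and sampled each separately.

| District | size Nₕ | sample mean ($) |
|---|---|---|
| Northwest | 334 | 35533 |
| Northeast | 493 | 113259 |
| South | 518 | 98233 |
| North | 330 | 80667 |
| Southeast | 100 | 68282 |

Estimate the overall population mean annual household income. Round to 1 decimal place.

85655.0

N = 1775; weights Wₕ = Nₕ/N = (0.1882, 0.2777, 0.2918, 0.1859, 0.0563).
x̄_st = Σ Wₕ·x̄ₕ = 0.1882·35533 + 0.2777·113259 + 0.2918·98233 + 0.1859·80667 + 0.0563·68282 ≈ 85655.050...
→ 85655.0.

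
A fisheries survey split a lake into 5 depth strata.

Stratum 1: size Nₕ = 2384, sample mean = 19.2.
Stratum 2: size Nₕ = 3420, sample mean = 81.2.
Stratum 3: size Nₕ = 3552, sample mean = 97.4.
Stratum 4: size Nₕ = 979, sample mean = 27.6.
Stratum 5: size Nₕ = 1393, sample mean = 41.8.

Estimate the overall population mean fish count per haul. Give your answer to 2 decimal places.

N = 2384 + 3420 + 3552 + 979 + 1393 = 11728.
The stratified mean weights each stratum mean by its population share Nₕ/N.
Σ Nₕx̄ₕ = 2384·19.2 + 3420·81.2 + 3552·97.4 + 979·27.6 + 1393·41.8 = 45772.8 + 277704 + 345964.8 + 27020.4 + 58227.4 = 754689.4.
Divide by N: 754689.4 / 11728 = 64.3494... → 64.35.

64.35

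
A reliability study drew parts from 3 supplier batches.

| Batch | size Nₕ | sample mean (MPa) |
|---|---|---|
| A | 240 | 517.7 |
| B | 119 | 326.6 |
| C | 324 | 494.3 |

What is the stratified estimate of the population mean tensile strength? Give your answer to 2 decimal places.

N = 683; weights Wₕ = Nₕ/N = (0.3514, 0.1742, 0.4744).
x̄_st = Σ Wₕ·x̄ₕ = 0.3514·517.7 + 0.1742·326.6 + 0.4744·494.3 ≈ 473.3040...
→ 473.30.

473.30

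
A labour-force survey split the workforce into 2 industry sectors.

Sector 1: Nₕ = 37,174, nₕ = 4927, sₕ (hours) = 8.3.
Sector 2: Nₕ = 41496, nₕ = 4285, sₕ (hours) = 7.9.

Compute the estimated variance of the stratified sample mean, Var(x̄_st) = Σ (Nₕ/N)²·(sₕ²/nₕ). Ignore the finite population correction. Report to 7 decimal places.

0.0071743

N = 78670; Wₕ = Nₕ/N.
sector 1: (37174/78670)²·8.3²/4927 = 0.0031220073
sector 2: (41496/78670)²·7.9²/4285 = 0.0040522621
Sum = 0.0071742694 → 0.0071743.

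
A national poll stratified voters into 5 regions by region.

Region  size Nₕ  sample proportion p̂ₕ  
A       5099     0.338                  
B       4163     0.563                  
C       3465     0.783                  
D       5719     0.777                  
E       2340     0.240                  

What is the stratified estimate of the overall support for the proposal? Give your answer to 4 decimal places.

N = 5099 + 4163 + 3465 + 5719 + 2340 = 20786.
Overall proportion = Σ (Nₕ/N)·p̂ₕ.
Σ Nₕp̂ₕ = 1723.462 + 2343.769 + 2713.095 + 4443.663 + 561.6 = 11785.589.
11785.589 / 20786 = 0.566996... → 0.5670.

0.5670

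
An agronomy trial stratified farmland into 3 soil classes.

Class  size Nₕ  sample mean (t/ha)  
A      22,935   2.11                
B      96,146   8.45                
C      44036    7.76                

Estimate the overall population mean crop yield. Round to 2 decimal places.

7.37

N = 22935 + 96146 + 44036 = 163117.
The stratified mean weights each stratum mean by its population share Nₕ/N.
Σ Nₕx̄ₕ = 22935·2.11 + 96146·8.45 + 44036·7.76 = 48392.85 + 812433.7 + 341719.36 = 1202545.91.
Divide by N: 1202545.91 / 163117 = 7.3723... → 7.37.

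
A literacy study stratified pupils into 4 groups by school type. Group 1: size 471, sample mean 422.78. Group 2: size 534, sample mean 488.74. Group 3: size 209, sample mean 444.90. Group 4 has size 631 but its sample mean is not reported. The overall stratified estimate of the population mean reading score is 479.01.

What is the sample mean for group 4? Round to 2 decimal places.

N = 471 + 534 + 209 + 631 = 1845.
Overall total = μ·N = 479.01·1845 = 883773.45.
Subtract the known strata: 471·422.78 + 534·488.74 + 209·444.90 = 553100.64.
Remaining total for group 4: 883773.45 − 553100.64 = 330672.81.
Divide by its size: 330672.81 / 631 = 524.0457... → 524.05.

524.05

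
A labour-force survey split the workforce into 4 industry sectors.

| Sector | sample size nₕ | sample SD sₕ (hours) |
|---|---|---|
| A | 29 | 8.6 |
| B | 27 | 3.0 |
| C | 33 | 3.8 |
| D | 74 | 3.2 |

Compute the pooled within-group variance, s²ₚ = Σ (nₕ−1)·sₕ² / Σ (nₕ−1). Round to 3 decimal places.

22.104

Degrees of freedom: 28 + 26 + 32 + 73 = 159.
Σ(nₕ−1)sₕ² = 28·73.96 + 26·9 + 32·14.44 + 73·10.24 = 3514.48.
s²ₚ = 3514.48 / 159 = 22.10365... → 22.104.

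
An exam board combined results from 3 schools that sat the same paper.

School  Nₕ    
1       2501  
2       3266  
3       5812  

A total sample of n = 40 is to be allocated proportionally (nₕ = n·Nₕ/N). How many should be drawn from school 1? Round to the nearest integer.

9

Share of school 1 = 2501/11579 = 0.21599.
Allocate 40 × 0.21599 = 8.640... → 9.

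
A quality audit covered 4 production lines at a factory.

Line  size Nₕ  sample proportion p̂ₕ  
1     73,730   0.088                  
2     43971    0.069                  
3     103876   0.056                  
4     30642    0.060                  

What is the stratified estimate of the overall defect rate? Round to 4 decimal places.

0.0681

N = 73730 + 43971 + 103876 + 30642 = 252219.
Overall proportion = Σ (Nₕ/N)·p̂ₕ.
Σ Nₕp̂ₕ = 6488.24 + 3033.999 + 5817.056 + 1838.52 = 17177.815.
17177.815 / 252219 = 0.068107... → 0.0681.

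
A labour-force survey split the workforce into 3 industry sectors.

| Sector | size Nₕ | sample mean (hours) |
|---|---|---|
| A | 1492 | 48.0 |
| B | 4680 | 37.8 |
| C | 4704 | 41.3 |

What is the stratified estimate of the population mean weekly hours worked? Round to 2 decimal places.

x̄_st = (Σ Nₕx̄ₕ) / (Σ Nₕ) = (1492·48.0 + 4680·37.8 + 4704·41.3) / 10876
= 442795.2 / 10876 = 40.7131... → 40.71.

40.71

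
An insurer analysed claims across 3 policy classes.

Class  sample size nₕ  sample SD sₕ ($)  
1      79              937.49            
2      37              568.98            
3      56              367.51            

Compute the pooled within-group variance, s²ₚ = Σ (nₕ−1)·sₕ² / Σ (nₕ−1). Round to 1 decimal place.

1: (79−1)·937.49² = 78·878887.5001 = 68553225.0078
2: (37−1)·568.98² = 36·323738.2404 = 11654576.6544
3: (56−1)·367.51² = 55·135063.6001 = 7428498.0055
Numerator = 87636299.6677; denominator = Σ(nₕ−1) = 169.
s²ₚ = 87636299.6677/169 = 518557.986... → 518558.0.

518558.0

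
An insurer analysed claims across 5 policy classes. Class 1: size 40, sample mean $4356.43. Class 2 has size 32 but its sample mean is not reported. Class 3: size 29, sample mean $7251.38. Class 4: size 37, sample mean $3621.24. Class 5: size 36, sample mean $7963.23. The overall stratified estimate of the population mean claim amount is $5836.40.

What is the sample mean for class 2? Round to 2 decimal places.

N = 40 + 32 + 29 + 37 + 36 = 174.
Overall total = μ·N = 5836.40·174 = 1015533.6.
Subtract the known strata: 40·4356.43 + 29·7251.38 + 37·3621.24 + 36·7963.23 = 805209.38.
Remaining total for class 2: 1015533.6 − 805209.38 = 210324.22.
Divide by its size: 210324.22 / 32 = 6572.6319... → 6572.63.

6572.63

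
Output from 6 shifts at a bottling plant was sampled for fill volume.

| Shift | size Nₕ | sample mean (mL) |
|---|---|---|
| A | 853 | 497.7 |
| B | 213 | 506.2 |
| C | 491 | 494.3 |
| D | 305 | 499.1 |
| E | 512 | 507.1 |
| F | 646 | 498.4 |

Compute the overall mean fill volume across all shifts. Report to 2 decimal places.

499.63

x̄_st = (Σ Nₕx̄ₕ) / (Σ Nₕ) = (853·497.7 + 213·506.2 + 491·494.3 + 305·499.1 + 512·507.1 + 646·498.4) / 3020
= 1508887.1 / 3020 = 499.6315... → 499.63.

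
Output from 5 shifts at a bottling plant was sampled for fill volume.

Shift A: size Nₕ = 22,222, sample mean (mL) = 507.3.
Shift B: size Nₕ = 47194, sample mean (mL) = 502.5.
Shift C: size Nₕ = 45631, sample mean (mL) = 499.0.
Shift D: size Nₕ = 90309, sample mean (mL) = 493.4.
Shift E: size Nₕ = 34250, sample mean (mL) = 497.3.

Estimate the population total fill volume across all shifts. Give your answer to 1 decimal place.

A: 22222·507.3 = 11273220.6
B: 47194·502.5 = 23714985
C: 45631·499.0 = 22769869
D: 90309·493.4 = 44558460.6
E: 34250·497.3 = 17032525
τ̂ = Σ Nₕx̄ₕ = 119349060.2.

119349060.2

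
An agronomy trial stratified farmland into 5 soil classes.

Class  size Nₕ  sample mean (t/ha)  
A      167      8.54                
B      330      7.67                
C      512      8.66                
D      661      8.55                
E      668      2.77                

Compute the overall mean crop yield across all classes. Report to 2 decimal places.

N = 2338; weights Wₕ = Nₕ/N = (0.0714, 0.1411, 0.2190, 0.2827, 0.2857).
x̄_st = Σ Wₕ·x̄ₕ = 0.0714·8.54 + 0.1411·7.67 + 0.2190·8.66 + 0.2827·8.55 + 0.2857·2.77 ≈ 6.7977...
→ 6.80.

6.80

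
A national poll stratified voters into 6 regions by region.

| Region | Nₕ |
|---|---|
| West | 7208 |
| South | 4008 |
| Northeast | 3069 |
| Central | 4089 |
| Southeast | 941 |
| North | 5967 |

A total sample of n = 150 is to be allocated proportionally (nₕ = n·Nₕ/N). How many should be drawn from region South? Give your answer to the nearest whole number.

24

Share of region South = 4008/25282 = 0.15853.
Allocate 150 × 0.15853 = 23.780... → 24.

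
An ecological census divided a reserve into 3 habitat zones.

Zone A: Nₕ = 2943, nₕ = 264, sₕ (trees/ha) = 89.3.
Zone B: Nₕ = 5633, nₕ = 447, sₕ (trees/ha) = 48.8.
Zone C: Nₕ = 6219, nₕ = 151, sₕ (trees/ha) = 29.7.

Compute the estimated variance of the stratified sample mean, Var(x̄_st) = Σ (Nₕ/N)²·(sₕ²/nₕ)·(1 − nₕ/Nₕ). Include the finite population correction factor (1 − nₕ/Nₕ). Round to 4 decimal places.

2.8061

N = 14795; Wₕ = Nₕ/N.
zone A: (2943/14795)²·89.3²/264·(1 − 264/2943) = 1.0880078
zone B: (5633/14795)²·48.8²/447·(1 − 447/5633) = 0.7110079
zone C: (6219/14795)²·29.7²/151·(1 − 151/6219) = 1.0070989
Sum = 2.8061147 → 2.8061.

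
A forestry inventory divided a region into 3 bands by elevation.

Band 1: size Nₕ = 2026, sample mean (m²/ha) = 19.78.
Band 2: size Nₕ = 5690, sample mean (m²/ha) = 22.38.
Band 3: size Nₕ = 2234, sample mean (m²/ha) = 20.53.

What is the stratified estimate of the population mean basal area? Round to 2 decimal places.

x̄_st = (Σ Nₕx̄ₕ) / (Σ Nₕ) = (2026·19.78 + 5690·22.38 + 2234·20.53) / 9950
= 213280.5 / 9950 = 21.4352... → 21.44.

21.44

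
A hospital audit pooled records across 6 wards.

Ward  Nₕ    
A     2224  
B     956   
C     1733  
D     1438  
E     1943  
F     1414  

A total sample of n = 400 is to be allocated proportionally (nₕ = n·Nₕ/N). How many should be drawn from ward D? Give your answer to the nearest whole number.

N = 2224 + 956 + 1733 + 1438 + 1943 + 1414 = 9708.
n_D = 400·1438/9708 = 59.250... → 59.

59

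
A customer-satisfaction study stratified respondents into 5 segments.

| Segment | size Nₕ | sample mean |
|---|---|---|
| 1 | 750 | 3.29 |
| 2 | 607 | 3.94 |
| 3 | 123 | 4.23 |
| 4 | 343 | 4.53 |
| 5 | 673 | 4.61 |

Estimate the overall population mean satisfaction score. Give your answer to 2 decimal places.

4.02

x̄_st = (Σ Nₕx̄ₕ) / (Σ Nₕ) = (750·3.29 + 607·3.94 + 123·4.23 + 343·4.53 + 673·4.61) / 2496
= 10035.69 / 2496 = 4.0207... → 4.02.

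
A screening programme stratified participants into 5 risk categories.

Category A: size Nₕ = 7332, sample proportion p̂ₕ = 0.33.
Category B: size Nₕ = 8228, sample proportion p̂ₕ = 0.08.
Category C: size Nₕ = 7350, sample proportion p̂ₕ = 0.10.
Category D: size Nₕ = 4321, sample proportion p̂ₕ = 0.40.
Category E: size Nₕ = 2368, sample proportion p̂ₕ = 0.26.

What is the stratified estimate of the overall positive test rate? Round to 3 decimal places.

N = 7332 + 8228 + 7350 + 4321 + 2368 = 29599.
Overall proportion = Σ (Nₕ/N)·p̂ₕ.
Σ Nₕp̂ₕ = 2419.56 + 658.24 + 735 + 1728.4 + 615.68 = 6156.88.
6156.88 / 29599 = 0.20801... → 0.208.

0.208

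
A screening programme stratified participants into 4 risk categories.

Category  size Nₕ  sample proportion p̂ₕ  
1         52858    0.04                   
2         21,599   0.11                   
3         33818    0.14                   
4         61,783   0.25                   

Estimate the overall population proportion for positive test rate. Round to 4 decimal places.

0.1451

N = 52858 + 21599 + 33818 + 61783 = 170058.
Overall proportion = Σ (Nₕ/N)·p̂ₕ.
Σ Nₕp̂ₕ = 2114.32 + 2375.89 + 4734.52 + 15445.75 = 24670.48.
24670.48 / 170058 = 0.145071... → 0.1451.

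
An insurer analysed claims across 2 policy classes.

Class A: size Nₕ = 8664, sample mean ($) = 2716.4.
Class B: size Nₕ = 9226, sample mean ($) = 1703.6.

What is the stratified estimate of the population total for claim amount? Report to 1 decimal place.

39252303.2

A: 8664·2716.4 = 23534889.6
B: 9226·1703.6 = 15717413.6
τ̂ = Σ Nₕx̄ₕ = 39252303.2.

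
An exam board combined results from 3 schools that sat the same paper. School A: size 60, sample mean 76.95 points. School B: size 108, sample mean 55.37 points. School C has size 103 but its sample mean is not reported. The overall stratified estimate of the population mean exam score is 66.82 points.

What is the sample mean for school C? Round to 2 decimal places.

72.92

Σ Nₕx̄ₕ = N·μ, so 103·x̄_C = 271·66.82 − (60·76.95 + 108·55.37).
= 18108.22 − 10596.96 = 7511.26.
x̄_C = 7511.26 / 103 = 72.9249... → 72.92.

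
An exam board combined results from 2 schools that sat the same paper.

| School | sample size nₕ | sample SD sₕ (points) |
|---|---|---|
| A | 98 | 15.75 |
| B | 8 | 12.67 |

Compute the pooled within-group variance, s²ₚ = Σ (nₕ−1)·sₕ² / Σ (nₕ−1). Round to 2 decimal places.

A: (98−1)·15.75² = 97·248.0625 = 24062.0625
B: (8−1)·12.67² = 7·160.5289 = 1123.7023
Numerator = 25185.7648; denominator = Σ(nₕ−1) = 104.
s²ₚ = 25185.7648/104 = 242.1708... → 242.17.

242.17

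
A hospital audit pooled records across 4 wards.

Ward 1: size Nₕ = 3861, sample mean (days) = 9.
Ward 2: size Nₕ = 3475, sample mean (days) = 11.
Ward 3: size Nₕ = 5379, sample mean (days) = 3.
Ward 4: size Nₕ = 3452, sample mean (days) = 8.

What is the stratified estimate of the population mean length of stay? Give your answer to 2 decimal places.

N = 3861 + 3475 + 5379 + 3452 = 16167.
Weight each subgroup mean by Nₕ/N and sum.
Σ Nₕx̄ₕ = 3861·9 + 3475·11 + 5379·3 + 3452·8 = 34749 + 38225 + 16137 + 27616 = 116727.
Divide by N: 116727 / 16167 = 7.2201... → 7.22.

7.22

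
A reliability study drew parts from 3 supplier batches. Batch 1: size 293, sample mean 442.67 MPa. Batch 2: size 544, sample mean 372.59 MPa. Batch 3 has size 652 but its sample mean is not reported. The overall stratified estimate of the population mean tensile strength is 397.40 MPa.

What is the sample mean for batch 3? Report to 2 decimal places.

397.76

Σ Nₕx̄ₕ = N·μ, so 652·x̄_3 = 1489·397.40 − (293·442.67 + 544·372.59).
= 591728.6 − 332391.27 = 259337.33.
x̄_3 = 259337.33 / 652 = 397.7566... → 397.76.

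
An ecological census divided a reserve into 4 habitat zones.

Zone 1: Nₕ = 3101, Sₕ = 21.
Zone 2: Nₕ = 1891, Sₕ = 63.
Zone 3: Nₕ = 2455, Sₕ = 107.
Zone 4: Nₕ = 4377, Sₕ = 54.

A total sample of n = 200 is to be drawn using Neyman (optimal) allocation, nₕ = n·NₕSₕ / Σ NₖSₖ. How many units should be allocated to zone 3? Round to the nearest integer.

77

Σ NₕSₕ = 3101·21 + 1891·63 + 2455·107 + 4377·54 = 683297.
Share for 3: 262685/683297 = 0.38444.
n_3 = 200 × 0.38444 = 76.888... → 77.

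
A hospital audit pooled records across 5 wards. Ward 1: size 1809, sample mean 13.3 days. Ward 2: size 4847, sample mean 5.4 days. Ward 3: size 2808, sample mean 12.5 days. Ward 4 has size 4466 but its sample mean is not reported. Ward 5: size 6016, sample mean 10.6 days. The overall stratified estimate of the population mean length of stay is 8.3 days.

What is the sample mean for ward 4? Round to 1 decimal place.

Σ Nₕx̄ₕ = N·μ, so 4466·x̄_4 = 19946·8.3 − (1809·13.3 + 4847·5.4 + 2808·12.5 + 6016·10.6).
= 165551.8 − 149103.1 = 16448.7.
x̄_4 = 16448.7 / 4466 = 3.683... → 3.7.

3.7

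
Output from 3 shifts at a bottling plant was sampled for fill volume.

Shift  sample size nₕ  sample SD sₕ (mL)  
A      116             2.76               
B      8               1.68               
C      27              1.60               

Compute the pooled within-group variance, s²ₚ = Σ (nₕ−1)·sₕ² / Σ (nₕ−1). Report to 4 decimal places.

6.5023

Degrees of freedom: 115 + 7 + 26 = 148.
Σ(nₕ−1)sₕ² = 115·7.6176 + 7·2.8224 + 26·2.56 = 962.3408.
s²ₚ = 962.3408 / 148 = 6.502303... → 6.5023.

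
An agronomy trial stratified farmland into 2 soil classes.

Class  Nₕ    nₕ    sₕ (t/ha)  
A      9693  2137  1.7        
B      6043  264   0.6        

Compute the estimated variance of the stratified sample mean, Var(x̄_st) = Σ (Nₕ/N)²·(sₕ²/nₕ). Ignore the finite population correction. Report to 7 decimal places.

0.0007142

N = 15736. Term for each stratum: Wₕ²sₕ²/nₕ.
Var(x̄_st) = 0.0005131225 + 0.0002011014 = 0.0007142239 → 0.0007142.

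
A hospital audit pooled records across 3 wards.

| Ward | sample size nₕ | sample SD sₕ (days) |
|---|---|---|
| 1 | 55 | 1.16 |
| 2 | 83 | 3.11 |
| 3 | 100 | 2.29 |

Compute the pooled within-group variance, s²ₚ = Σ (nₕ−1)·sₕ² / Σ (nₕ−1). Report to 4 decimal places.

Degrees of freedom: 54 + 82 + 99 = 235.
Σ(nₕ−1)sₕ² = 54·1.3456 + 82·9.6721 + 99·5.2441 = 1384.9405.
s²ₚ = 1384.9405 / 235 = 5.893364... → 5.8934.

5.8934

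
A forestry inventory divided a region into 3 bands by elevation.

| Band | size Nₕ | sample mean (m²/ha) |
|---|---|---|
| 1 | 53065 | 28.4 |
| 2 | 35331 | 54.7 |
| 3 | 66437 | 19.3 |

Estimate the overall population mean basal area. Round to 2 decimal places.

30.50

N = 53065 + 35331 + 66437 = 154833.
Overall mean = Σ (Nₕ/N)·x̄ₕ — weight by population share, not a simple average.
Σ Nₕx̄ₕ = 53065·28.4 + 35331·54.7 + 66437·19.3 = 1507046 + 1932605.7 + 1282234.1 = 4721885.8.
Divide by N: 4721885.8 / 154833 = 30.4966... → 30.50.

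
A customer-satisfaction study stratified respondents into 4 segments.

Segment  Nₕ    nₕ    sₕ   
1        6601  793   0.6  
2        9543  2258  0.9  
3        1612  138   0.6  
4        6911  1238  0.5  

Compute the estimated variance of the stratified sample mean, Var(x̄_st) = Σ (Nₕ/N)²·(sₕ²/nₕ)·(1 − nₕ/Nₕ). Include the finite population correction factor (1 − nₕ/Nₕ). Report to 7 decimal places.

0.0000928

N = 24667; Wₕ = Nₕ/N.
segment 1: (6601/24667)²·0.6²/793·(1 − 793/6601) = 0.0000286044
segment 2: (9543/24667)²·0.9²/2258·(1 − 2258/9543) = 0.0000409867
segment 3: (1612/24667)²·0.6²/138·(1 − 138/1612) = 0.0000101872
segment 4: (6911/24667)²·0.5²/1238·(1 − 1238/6911) = 0.0000130119
Sum = 0.0000927902 → 0.0000928.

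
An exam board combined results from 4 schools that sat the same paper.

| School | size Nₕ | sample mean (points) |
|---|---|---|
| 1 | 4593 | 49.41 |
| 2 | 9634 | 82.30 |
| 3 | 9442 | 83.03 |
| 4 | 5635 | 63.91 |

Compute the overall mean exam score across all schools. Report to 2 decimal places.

73.84

N = 4593 + 9634 + 9442 + 5635 = 29304.
Weight each subgroup mean by Nₕ/N and sum.
Σ Nₕx̄ₕ = 4593·49.41 + 9634·82.30 + 9442·83.03 + 5635·63.91 = 226940.13 + 792878.2 + 783969.26 + 360132.85 = 2163920.44.
Divide by N: 2163920.44 / 29304 = 73.8439... → 73.84.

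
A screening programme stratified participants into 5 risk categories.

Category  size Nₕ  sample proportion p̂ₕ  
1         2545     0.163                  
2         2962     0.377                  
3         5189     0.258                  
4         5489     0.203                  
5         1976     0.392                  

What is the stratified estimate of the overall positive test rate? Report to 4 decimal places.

0.2621

Wₕ = Nₕ/N with N = 18161: 0.1401, 0.1631, 0.2857, 0.3022, 0.1088.
p̂_st = 0.1401·0.163 + 0.1631·0.377 + 0.2857·0.258 + 0.3022·0.203 + 0.1088·0.392 ≈ 0.262052... → 0.2621.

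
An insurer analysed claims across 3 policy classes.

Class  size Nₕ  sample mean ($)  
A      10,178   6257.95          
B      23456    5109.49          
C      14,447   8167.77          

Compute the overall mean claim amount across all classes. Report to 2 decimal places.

6271.53

x̄_st = (Σ Nₕx̄ₕ) / (Σ Nₕ) = (10178·6257.95 + 23456·5109.49 + 14447·8167.77) / 48081
= 301541385.73 / 48081 = 6271.5290... → 6271.53.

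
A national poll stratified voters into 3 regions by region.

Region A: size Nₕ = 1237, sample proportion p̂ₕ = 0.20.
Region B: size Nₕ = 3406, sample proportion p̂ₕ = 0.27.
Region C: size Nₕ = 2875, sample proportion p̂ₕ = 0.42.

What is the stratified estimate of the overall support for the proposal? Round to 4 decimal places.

Wₕ = Nₕ/N with N = 7518: 0.1645, 0.4530, 0.3824.
p̂_st = 0.1645·0.20 + 0.4530·0.27 + 0.3824·0.42 ≈ 0.315845... → 0.3158.

0.3158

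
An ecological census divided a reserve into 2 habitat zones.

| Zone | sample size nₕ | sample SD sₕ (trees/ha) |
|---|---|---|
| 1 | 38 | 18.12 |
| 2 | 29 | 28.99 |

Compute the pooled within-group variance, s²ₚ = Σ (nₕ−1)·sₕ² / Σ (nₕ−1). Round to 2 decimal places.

548.93

Degrees of freedom: 37 + 28 = 65.
Σ(nₕ−1)sₕ² = 37·328.3344 + 28·840.4201 = 35680.1356.
s²ₚ = 35680.1356 / 65 = 548.9252... → 548.93.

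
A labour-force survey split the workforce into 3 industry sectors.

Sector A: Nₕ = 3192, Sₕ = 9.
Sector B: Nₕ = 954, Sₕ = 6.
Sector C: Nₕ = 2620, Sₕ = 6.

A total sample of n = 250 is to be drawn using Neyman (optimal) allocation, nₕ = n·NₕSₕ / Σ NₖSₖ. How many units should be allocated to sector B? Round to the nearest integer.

Σ NₕSₕ = 3192·9 + 954·6 + 2620·6 = 50172.
Share for B: 5724/50172 = 0.11409.
n_B = 250 × 0.11409 = 28.522... → 29.

29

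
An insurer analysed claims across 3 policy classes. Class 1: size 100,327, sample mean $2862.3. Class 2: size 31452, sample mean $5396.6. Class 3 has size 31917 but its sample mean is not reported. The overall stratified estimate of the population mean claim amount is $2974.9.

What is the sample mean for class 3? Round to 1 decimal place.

942.4

Σ Nₕx̄ₕ = N·μ, so 31917·x̄_3 = 163696·2974.9 − (100327·2862.3 + 31452·5396.6).
= 486979230.4 − 456899835.3 = 30079395.1.
x̄_3 = 30079395.1 / 31917 = 942.426... → 942.4.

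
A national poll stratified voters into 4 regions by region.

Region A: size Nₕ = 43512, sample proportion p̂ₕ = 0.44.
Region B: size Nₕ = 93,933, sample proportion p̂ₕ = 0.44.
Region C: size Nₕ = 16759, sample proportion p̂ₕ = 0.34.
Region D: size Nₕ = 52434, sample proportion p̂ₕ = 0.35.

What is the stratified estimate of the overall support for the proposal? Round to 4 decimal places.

N = 43512 + 93933 + 16759 + 52434 = 206638.
Overall proportion = Σ (Nₕ/N)·p̂ₕ.
Σ Nₕp̂ₕ = 19145.28 + 41330.52 + 5698.06 + 18351.9 = 84525.76.
84525.76 / 206638 = 0.409052... → 0.4091.

0.4091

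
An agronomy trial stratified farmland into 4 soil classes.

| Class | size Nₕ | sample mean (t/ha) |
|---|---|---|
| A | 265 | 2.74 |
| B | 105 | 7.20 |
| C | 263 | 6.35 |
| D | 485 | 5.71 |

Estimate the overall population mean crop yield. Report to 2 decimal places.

5.30

N = 265 + 105 + 263 + 485 = 1118.
Weight each subgroup mean by Nₕ/N and sum.
Σ Nₕx̄ₕ = 265·2.74 + 105·7.20 + 263·6.35 + 485·5.71 = 726.1 + 756 + 1670.05 + 2769.35 = 5921.5.
Divide by N: 5921.5 / 1118 = 5.2965... → 5.30.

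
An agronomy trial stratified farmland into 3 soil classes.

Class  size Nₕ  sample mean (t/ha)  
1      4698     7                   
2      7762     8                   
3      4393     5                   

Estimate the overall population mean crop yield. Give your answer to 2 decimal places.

6.94

x̄_st = (Σ Nₕx̄ₕ) / (Σ Nₕ) = (4698·7 + 7762·8 + 4393·5) / 16853
= 116947 / 16853 = 6.9392... → 6.94.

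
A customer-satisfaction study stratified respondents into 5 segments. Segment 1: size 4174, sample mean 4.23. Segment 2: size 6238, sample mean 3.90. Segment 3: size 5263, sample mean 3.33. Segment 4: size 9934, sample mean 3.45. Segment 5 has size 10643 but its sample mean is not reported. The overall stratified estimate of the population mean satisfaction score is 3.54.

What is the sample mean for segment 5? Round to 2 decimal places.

N = 4174 + 6238 + 5263 + 9934 + 10643 = 36252.
Overall total = μ·N = 3.54·36252 = 128332.08.
Subtract the known strata: 4174·4.23 + 6238·3.90 + 5263·3.33 + 9934·3.45 = 93782.31.
Remaining total for segment 5: 128332.08 − 93782.31 = 34549.77.
Divide by its size: 34549.77 / 10643 = 3.2462... → 3.25.

3.25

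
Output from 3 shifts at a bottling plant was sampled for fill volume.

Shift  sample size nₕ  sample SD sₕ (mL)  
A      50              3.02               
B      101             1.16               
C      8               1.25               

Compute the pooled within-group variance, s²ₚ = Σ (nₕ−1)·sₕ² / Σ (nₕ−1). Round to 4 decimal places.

3.7974

A: (50−1)·3.02² = 49·9.1204 = 446.8996
B: (101−1)·1.16² = 100·1.3456 = 134.56
C: (8−1)·1.25² = 7·1.5625 = 10.9375
Numerator = 592.3971; denominator = Σ(nₕ−1) = 156.
s²ₚ = 592.3971/156 = 3.797417... → 3.7974.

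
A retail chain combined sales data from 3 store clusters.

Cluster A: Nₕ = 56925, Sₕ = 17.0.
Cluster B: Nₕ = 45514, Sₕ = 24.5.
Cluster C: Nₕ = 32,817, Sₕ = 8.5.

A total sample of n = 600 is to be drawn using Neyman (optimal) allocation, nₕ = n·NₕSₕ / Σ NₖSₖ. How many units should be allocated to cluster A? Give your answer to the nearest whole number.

246

A: NₕSₕ = 56925·17.0 = 967725
B: NₕSₕ = 45514·24.5 = 1115093
C: NₕSₕ = 32817·8.5 = 278944.5
Σ NₕSₕ = 2361762.5.
n_A = 600·967725/2361762.5 = 245.848... → 246.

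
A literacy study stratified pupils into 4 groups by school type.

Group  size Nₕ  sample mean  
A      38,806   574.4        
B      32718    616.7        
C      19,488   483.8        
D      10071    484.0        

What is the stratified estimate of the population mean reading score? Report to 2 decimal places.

N = 38806 + 32718 + 19488 + 10071 = 101083.
The stratified mean weights each stratum mean by its population share Nₕ/N.
Σ Nₕx̄ₕ = 38806·574.4 + 32718·616.7 + 19488·483.8 + 10071·484.0 = 22290166.4 + 20177190.6 + 9428294.4 + 4874364 = 56770015.4.
Divide by N: 56770015.4 / 101083 = 561.6178... → 561.62.

561.62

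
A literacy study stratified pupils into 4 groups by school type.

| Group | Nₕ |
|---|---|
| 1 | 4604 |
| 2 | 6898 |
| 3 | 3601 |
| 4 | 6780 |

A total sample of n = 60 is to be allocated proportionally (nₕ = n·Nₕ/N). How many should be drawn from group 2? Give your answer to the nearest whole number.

Share of group 2 = 6898/21883 = 0.31522.
Allocate 60 × 0.31522 = 18.913... → 19.

19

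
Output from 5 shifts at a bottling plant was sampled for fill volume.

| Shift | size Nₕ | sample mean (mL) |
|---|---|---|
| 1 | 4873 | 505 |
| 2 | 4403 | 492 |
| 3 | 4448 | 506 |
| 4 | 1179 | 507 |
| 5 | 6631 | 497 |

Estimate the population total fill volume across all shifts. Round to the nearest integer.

Estimate total by summing Nₕ·x̄ₕ over strata.
4873·505 + 4403·492 + 4448·506 + 1179·507 + 6631·497 = 2460865 + 2166276 + 2250688 + 597753 + 3295607 = 10771189.

10771189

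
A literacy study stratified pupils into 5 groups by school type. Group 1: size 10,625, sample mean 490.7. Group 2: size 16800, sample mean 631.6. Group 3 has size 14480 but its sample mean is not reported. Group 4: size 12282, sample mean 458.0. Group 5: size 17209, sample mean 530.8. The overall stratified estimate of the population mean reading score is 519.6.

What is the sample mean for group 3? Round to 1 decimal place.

N = 10625 + 16800 + 14480 + 12282 + 17209 = 71396.
Overall total = μ·N = 519.6·71396 = 37097361.6.
Subtract the known strata: 10625·490.7 + 16800·631.6 + 12282·458.0 + 17209·530.8 = 30584260.7.
Remaining total for group 3: 37097361.6 − 30584260.7 = 6513100.9.
Divide by its size: 6513100.9 / 14480 = 449.800... → 449.8.

449.8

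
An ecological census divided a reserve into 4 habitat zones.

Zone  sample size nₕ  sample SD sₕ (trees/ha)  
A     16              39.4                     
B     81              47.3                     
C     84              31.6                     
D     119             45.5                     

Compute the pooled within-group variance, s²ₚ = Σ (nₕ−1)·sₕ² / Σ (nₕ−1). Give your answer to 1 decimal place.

1788.6

Degrees of freedom: 15 + 80 + 83 + 118 = 296.
Σ(nₕ−1)sₕ² = 15·1552.36 + 80·2237.29 + 83·998.56 + 118·2070.25 = 529438.58.
s²ₚ = 529438.58 / 296 = 1788.644... → 1788.6.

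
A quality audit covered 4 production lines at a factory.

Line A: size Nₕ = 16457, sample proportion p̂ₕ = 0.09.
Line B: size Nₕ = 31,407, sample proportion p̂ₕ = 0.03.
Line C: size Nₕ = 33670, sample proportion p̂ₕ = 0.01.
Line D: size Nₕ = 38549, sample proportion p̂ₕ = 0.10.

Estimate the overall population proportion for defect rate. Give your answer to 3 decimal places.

0.055

Wₕ = Nₕ/N with N = 120083: 0.1370, 0.2615, 0.2804, 0.3210.
p̂_st = 0.1370·0.09 + 0.2615·0.03 + 0.2804·0.01 + 0.3210·0.10 ≈ 0.05509... → 0.055.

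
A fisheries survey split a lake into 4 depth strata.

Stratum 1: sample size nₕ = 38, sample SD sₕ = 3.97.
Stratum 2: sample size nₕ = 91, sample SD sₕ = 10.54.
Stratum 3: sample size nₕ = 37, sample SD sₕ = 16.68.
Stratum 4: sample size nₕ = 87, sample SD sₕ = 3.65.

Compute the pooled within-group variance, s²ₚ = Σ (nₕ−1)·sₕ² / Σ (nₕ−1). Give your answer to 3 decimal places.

Degrees of freedom: 37 + 90 + 36 + 86 = 249.
Σ(nₕ−1)sₕ² = 37·15.7609 + 90·111.0916 + 36·278.2224 + 86·13.3225 = 21743.1387.
s²ₚ = 21743.1387 / 249 = 87.32184... → 87.322.

87.322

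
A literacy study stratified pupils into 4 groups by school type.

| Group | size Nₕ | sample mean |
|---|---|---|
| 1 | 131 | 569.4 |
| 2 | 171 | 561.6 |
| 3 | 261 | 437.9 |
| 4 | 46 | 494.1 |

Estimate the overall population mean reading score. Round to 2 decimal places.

505.17

N = 609; weights Wₕ = Nₕ/N = (0.2151, 0.2808, 0.4286, 0.0755).
x̄_st = Σ Wₕ·x̄ₕ = 0.2151·569.4 + 0.2808·561.6 + 0.4286·437.9 + 0.0755·494.1 ≈ 505.1650...
→ 505.17.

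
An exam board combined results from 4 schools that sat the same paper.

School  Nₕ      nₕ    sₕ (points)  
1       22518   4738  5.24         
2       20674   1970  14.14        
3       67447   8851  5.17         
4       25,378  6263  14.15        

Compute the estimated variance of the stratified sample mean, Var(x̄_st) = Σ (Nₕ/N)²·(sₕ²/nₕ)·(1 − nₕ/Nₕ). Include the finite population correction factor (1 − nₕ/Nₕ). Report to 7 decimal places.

N = 136017. Term for each stratum: Wₕ²sₕ²/nₕ·(1−nₕ/Nₕ).
Var(x̄_st) = 0.0001254130 + 0.0021213153 + 0.0006451088 + 0.0008382543 = 0.0037300914 → 0.0037301.

0.0037301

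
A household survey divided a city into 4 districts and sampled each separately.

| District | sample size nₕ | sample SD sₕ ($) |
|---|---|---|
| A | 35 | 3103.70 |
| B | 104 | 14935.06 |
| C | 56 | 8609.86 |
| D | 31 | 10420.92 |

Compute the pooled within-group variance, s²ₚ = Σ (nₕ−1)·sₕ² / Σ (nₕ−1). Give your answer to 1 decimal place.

Degrees of freedom: 34 + 103 + 55 + 30 = 222.
Σ(nₕ−1)sₕ² = 34·9632953.69 + 103·223056017.2036 + 55·74129689.2196 + 30·108595573.6464 = 30637290313.9008.
s²ₚ = 30637290313.9008 / 222 = 138005812.225... → 138005812.2.

138005812.2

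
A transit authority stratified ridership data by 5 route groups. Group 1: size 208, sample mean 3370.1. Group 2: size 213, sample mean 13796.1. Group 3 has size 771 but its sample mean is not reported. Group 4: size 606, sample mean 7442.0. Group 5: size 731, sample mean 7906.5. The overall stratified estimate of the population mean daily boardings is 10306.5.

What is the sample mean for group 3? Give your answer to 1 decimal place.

15740.7

Σ Nₕx̄ₕ = N·μ, so 771·x̄_3 = 2529·10306.5 − (208·3370.1 + 213·13796.1 + 606·7442.0 + 731·7906.5).
= 26065138.5 − 13929053.6 = 12136084.9.
x̄_3 = 12136084.9 / 771 = 15740.707... → 15740.7.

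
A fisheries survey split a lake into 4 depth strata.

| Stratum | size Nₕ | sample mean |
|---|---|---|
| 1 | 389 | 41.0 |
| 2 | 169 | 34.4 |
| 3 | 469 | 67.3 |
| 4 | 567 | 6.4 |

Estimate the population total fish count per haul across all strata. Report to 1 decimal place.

56955.1

Population total = Σ Nₕ·x̄ₕ (each stratum's size times its mean).
389·41.0 + 169·34.4 + 469·67.3 + 567·6.4 = 15949 + 5813.6 + 31563.7 + 3628.8 = 56955.1.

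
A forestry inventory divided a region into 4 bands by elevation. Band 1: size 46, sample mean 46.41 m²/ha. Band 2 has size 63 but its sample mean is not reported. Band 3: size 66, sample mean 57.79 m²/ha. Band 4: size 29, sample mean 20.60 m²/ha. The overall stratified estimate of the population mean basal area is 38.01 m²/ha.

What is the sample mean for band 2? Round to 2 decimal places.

Σ Nₕx̄ₕ = N·μ, so 63·x̄_2 = 204·38.01 − (46·46.41 + 66·57.79 + 29·20.60).
= 7754.04 − 6546.4 = 1207.64.
x̄_2 = 1207.64 / 63 = 19.1689... → 19.17.

19.17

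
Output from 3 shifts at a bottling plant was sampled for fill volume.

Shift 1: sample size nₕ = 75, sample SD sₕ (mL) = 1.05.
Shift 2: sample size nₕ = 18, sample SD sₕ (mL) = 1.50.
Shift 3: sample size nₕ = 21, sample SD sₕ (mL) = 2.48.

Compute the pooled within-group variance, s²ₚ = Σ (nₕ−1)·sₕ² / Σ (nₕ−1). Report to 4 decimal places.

2.1878

Degrees of freedom: 74 + 17 + 20 = 111.
Σ(nₕ−1)sₕ² = 74·1.1025 + 17·2.25 + 20·6.1504 = 242.843.
s²ₚ = 242.843 / 111 = 2.187775... → 2.1878.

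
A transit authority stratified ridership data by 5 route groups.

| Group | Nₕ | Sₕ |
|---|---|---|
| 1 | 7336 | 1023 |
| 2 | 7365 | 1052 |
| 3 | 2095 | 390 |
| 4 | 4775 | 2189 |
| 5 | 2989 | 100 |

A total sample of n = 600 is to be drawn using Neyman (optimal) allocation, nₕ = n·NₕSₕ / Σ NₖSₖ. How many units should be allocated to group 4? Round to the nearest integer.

Σ NₕSₕ = 7336·1023 + 7365·1052 + 2095·390 + 4775·2189 + 2989·100 = 26821133.
Share for 4: 10452475/26821133 = 0.38971.
n_4 = 600 × 0.38971 = 233.826... → 234.

234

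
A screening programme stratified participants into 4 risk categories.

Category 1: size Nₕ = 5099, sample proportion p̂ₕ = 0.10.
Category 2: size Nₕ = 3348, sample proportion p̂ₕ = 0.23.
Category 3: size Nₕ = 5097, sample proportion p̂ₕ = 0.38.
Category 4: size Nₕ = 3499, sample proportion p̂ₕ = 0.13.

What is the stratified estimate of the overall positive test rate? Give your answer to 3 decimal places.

0.215

Wₕ = Nₕ/N with N = 17043: 0.2992, 0.1964, 0.2991, 0.2053.
p̂_st = 0.2992·0.10 + 0.1964·0.23 + 0.2991·0.38 + 0.2053·0.13 ≈ 0.21544... → 0.215.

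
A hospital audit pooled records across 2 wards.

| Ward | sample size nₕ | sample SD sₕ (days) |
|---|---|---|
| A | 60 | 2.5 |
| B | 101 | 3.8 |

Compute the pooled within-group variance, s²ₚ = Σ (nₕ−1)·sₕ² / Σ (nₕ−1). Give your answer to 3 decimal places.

11.401

Degrees of freedom: 59 + 100 = 159.
Σ(nₕ−1)sₕ² = 59·6.25 + 100·14.44 = 1812.75.
s²ₚ = 1812.75 / 159 = 11.40094... → 11.401.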